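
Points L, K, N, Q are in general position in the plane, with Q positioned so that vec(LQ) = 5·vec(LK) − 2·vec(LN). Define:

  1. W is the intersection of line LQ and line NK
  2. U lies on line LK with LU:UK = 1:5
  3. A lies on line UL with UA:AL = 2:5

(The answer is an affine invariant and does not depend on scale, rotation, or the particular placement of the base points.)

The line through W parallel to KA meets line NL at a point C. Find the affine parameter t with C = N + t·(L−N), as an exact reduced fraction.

t = 5/3

Work in coordinates with L = (0, 0), K = (1, 0), N = (0, 1), Q = (5, -2).
1. W is the intersection of line LQ and line NK ⇒ W = (5/3, -2/3)
2. U lies on line LK with LU:UK = 1:5 ⇒ U = (1/6, 0)
3. A lies on line UL with UA:AL = 2:5 ⇒ A = (5/42, 0)
through W parallel to KA: direction (-37/42, 0); meets NL at C = (0, -2/3)
C = N + t·(L−N) with t = 5/3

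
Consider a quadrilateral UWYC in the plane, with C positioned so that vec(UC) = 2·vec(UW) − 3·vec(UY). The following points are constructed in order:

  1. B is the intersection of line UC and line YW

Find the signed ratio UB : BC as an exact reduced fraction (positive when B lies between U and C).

Work in coordinates with U = (0, 0), W = (1, 0), Y = (0, 1), C = (2, -3).
1. B is the intersection of line UC and line YW ⇒ B = (-2, 3)
B = U + t·(C−U) with t = -1, so UB:BC = t:(1−t) = -1:2

UB:BC = -1/2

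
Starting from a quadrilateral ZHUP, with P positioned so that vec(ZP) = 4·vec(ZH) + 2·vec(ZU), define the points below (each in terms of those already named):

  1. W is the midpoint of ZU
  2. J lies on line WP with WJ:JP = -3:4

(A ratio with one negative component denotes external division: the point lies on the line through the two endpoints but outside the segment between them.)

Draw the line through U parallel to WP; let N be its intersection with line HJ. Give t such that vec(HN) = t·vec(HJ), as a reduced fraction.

t = 11/7

Choose coordinates Z = (0, 0), H = (1, 0), U = (0, 1), P = (4, 2).
1. W is the midpoint of ZU ⇒ W = (0, 1/2)
2. J lies on line WP with WJ:JP = -3:4 ⇒ J = (-12, -4)
through U parallel to WP: direction (4, 3/2); meets HJ at N = (-136/7, -44/7)
N = H + t·(J−H) with t = 11/7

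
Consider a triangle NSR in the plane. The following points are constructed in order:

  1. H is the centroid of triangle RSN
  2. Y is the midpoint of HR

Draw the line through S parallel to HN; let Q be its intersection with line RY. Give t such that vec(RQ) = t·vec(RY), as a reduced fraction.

t = 4

Set N = (0, 0), S = (1, 0), R = (0, 1); any affine frame gives the same invariant.
1. H is the centroid of triangle RSN ⇒ H = (1/3, 1/3)
2. Y is the midpoint of HR ⇒ Y = (1/6, 2/3)
through S parallel to HN: direction (-1/3, -1/3); meets RY at Q = (2/3, -1/3)
Q = R + t·(Y−R) with t = 4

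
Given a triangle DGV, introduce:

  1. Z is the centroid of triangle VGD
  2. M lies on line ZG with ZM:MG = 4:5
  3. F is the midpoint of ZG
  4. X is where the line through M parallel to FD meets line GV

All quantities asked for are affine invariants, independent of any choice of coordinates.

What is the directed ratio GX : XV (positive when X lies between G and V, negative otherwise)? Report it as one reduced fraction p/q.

Work in coordinates with D = (0, 0), G = (1, 0), V = (0, 1).
1. Z is the centroid of triangle VGD ⇒ Z = (1/3, 1/3)
2. M lies on line ZG with ZM:MG = 4:5 ⇒ M = (17/27, 5/27)
3. F is the midpoint of ZG ⇒ F = (2/3, 1/6)
4. X is where the line through M parallel to FD meets line GV ⇒ X = (7/9, 2/9)
X = G + t·(V−G) with t = 2/9, so GX:XV = t:(1−t) = 2/9:7/9

GX:XV = 2/7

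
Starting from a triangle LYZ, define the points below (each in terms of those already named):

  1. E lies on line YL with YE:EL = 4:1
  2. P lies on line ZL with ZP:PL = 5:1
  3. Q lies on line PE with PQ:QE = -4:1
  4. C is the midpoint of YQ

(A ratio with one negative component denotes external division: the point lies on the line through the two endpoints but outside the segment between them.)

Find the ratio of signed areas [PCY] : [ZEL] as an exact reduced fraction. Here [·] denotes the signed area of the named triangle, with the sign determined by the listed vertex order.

Work in coordinates with L = (0, 0), Y = (1, 0), Z = (0, 1).
1. E lies on line YL with YE:EL = 4:1 ⇒ E = (1/5, 0)
2. P lies on line ZL with ZP:PL = 5:1 ⇒ P = (0, 1/6)
3. Q lies on line PE with PQ:QE = -4:1 ⇒ Q = (4/15, -1/18)
4. C is the midpoint of YQ ⇒ C = (19/30, -1/36)
2·[PCY] = 4/45, 2·[ZEL] = -1/5
[PCY]:[ZEL] = 4/45:-1/5 = -4/9

[PCY]:[ZEL] = -4/9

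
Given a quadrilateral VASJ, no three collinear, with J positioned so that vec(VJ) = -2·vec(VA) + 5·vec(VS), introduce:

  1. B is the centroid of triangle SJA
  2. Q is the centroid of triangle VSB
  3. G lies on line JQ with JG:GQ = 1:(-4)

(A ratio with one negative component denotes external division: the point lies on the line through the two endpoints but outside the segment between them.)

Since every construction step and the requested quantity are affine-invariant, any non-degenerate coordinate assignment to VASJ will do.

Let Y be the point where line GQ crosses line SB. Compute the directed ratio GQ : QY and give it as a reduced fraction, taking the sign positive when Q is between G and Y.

GQ:QY = 20/3

Assign V = (0, 0), A = (1, 0), S = (0, 1), J = (-2, 5) — the answer is frame-independent, so this choice is without loss of generality.
1. B is the centroid of triangle SJA ⇒ B = (-1/3, 2)
2. Q is the centroid of triangle VSB ⇒ Q = (-1/9, 1)
3. G lies on line JQ with JG:GQ = 1:(-4) ⇒ G = (-71/27, 19/3)
line GQ meets SB at Y = (4/15, 1/5)
Q = G + t·(Y−G) with t = 20/23, so GQ:QY = 20/23:3/23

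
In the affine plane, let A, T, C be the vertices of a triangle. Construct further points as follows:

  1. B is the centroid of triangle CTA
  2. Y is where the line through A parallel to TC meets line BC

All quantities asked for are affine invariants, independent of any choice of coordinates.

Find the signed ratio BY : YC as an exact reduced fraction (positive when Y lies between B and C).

BY:YC = -2/3

Work in coordinates with A = (0, 0), T = (1, 0), C = (0, 1).
1. B is the centroid of triangle CTA ⇒ B = (1/3, 1/3)
2. Y is where the line through A parallel to TC meets line BC ⇒ Y = (1, -1)
Y = B + t·(C−B) with t = -2, so BY:YC = t:(1−t) = -2:3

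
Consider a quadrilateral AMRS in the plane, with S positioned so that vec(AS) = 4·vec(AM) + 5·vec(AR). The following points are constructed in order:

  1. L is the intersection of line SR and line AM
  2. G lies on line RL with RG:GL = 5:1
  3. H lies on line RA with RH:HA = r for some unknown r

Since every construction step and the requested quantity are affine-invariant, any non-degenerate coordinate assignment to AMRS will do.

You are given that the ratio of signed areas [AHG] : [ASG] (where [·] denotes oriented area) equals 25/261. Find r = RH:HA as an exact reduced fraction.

Choose coordinates A = (0, 0), M = (1, 0), R = (0, 1), S = (4, 5).
1. L is the intersection of line SR and line AM ⇒ L = (-1, 0)
2. G lies on line RL with RG:GL = 5:1 ⇒ G = (-5/6, 1/6)
3. With RH:HA = r, write λ = r/(r+1) so H = R + λ·(A−R); H is affine-linear in λ
Every point depending on H is an affine combination of H and λ-independent points, so each such coordinate is linear in λ; the λ² term in each signed area is a multiple of (A−R)×(A−R) = 0, so 2·[AHG] and 2·[ASG] are each linear in λ. Evaluating at λ=0 and λ=1:
  2·[AHG] = -5/6·λ + 5/6,   2·[ASG] = 29/6
So [AHG]:[ASG] = (-5/6·λ + 5/6) / (29/6). Setting this equal to 25/261:
  -5/6·λ + 5/6 = 25/261·(29/6)  ⇒  λ = 4/9
Then r = λ/(1−λ) = (4/9)/(5/9) = 4/5. Check: with r = 4/5, H = (0, 5/9) and [AHG]:[ASG] = 25/261 as required.

r = 4/5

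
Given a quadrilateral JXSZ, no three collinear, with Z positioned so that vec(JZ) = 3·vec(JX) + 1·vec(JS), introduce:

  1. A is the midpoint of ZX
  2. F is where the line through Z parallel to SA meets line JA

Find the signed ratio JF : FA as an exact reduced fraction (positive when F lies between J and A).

JF:FA = -7/3

Assign J = (0, 0), X = (1, 0), S = (0, 1), Z = (3, 1) — the answer is frame-independent, so this choice is without loss of generality.
1. A is the midpoint of ZX ⇒ A = (2, 1/2)
2. F is where the line through Z parallel to SA meets line JA ⇒ F = (7/2, 7/8)
F = J + t·(A−J) with t = 7/4, so JF:FA = t:(1−t) = 7/4:-3/4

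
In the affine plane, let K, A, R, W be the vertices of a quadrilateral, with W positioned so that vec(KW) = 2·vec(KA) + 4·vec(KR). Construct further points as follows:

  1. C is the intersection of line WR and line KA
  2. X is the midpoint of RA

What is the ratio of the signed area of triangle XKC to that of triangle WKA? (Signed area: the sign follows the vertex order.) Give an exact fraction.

Assign K = (0, 0), A = (1, 0), R = (0, 1), W = (2, 4) — the answer is frame-independent, so this choice is without loss of generality.
1. C is the intersection of line WR and line KA ⇒ C = (-2/3, 0)
2. X is the midpoint of RA ⇒ X = (1/2, 1/2)
2·[XKC] = -1/3, 2·[WKA] = 4
[XKC]:[WKA] = -1/3:4 = -1/12

[XKC]:[WKA] = -1/12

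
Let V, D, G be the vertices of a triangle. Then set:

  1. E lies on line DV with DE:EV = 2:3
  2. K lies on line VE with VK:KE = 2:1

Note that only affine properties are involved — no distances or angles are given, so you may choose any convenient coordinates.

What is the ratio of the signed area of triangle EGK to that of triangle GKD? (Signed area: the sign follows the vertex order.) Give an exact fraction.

Work in coordinates with V = (0, 0), D = (1, 0), G = (0, 1).
1. E lies on line DV with DE:EV = 2:3 ⇒ E = (3/5, 0)
2. K lies on line VE with VK:KE = 2:1 ⇒ K = (2/5, 0)
2·[EGK] = 1/5, 2·[GKD] = 3/5
[EGK]:[GKD] = 1/5:3/5 = 1/3

[EGK]:[GKD] = 1/3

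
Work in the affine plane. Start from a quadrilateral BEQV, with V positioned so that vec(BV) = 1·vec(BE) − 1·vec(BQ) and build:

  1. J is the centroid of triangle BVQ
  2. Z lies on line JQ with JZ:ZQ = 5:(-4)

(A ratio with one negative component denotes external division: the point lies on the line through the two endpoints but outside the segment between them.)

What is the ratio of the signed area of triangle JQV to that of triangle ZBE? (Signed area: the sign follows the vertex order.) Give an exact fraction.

[JQV]:[ZBE] = -1/15

Work in coordinates with B = (0, 0), E = (1, 0), Q = (0, 1), V = (1, -1).
1. J is the centroid of triangle BVQ ⇒ J = (1/3, 0)
2. Z lies on line JQ with JZ:ZQ = 5:(-4) ⇒ Z = (-4/3, 5)
2·[JQV] = -1/3, 2·[ZBE] = 5
[JQV]:[ZBE] = -1/3:5 = -1/15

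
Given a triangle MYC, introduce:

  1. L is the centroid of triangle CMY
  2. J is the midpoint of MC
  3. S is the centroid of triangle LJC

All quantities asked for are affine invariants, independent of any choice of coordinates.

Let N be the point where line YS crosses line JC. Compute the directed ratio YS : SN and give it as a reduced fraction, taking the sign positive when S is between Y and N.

YS:SN = 8

Set M = (0, 0), Y = (1, 0), C = (0, 1); any affine frame gives the same invariant.
1. L is the centroid of triangle CMY ⇒ L = (1/3, 1/3)
2. J is the midpoint of MC ⇒ J = (0, 1/2)
3. S is the centroid of triangle LJC ⇒ S = (1/9, 11/18)
line YS meets JC at N = (0, 11/16)
S = Y + t·(N−Y) with t = 8/9, so YS:SN = 8/9:1/9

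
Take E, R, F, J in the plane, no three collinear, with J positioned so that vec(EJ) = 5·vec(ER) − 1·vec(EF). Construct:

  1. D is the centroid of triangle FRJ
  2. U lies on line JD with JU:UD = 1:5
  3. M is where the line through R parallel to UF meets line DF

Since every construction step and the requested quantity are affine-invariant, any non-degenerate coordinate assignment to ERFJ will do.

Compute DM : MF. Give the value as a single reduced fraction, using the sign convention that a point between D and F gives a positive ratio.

Assign E = (0, 0), R = (1, 0), F = (0, 1), J = (5, -1) — the answer is frame-independent, so this choice is without loss of generality.
1. D is the centroid of triangle FRJ ⇒ D = (2, 0)
2. U lies on line JD with JU:UD = 1:5 ⇒ U = (9/2, -5/6)
3. M is where the line through R parallel to UF meets line DF ⇒ M = (32/5, -11/5)
M = D + t·(F−D) with t = -11/5, so DM:MF = t:(1−t) = -11/5:16/5

DM:MF = -11/16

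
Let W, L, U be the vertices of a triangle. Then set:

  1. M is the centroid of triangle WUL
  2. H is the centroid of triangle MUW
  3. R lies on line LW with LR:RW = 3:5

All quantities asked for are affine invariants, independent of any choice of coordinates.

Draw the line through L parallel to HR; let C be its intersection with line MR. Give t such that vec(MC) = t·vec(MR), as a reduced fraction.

Set W = (0, 0), L = (1, 0), U = (0, 1); any affine frame gives the same invariant.
1. M is the centroid of triangle WUL ⇒ M = (1/3, 1/3)
2. H is the centroid of triangle MUW ⇒ H = (1/9, 4/9)
3. R lies on line LW with LR:RW = 3:5 ⇒ R = (5/8, 0)
through L parallel to HR: direction (37/72, -4/9); meets MR at C = (-13/24, 4/3)
C = M + t·(R−M) with t = -3

t = -3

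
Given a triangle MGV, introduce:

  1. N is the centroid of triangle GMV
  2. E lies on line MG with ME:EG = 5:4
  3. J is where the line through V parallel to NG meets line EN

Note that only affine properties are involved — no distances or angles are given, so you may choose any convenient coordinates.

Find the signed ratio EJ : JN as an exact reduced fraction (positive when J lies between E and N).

Choose coordinates M = (0, 0), G = (1, 0), V = (0, 1).
1. N is the centroid of triangle GMV ⇒ N = (1/3, 1/3)
2. E lies on line MG with ME:EG = 5:4 ⇒ E = (5/9, 0)
3. J is where the line through V parallel to NG meets line EN ⇒ J = (-1/6, 13/12)
J = E + t·(N−E) with t = 13/4, so EJ:JN = t:(1−t) = 13/4:-9/4

EJ:JN = -13/9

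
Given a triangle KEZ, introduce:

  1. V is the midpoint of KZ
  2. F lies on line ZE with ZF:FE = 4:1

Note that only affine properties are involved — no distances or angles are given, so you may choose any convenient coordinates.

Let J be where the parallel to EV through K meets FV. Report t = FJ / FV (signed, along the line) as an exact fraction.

t = 6

Assign K = (0, 0), E = (1, 0), Z = (0, 1) — the answer is frame-independent, so this choice is without loss of generality.
1. V is the midpoint of KZ ⇒ V = (0, 1/2)
2. F lies on line ZE with ZF:FE = 4:1 ⇒ F = (4/5, 1/5)
through K parallel to EV: direction (-1, 1/2); meets FV at J = (-4, 2)
J = F + t·(V−F) with t = 6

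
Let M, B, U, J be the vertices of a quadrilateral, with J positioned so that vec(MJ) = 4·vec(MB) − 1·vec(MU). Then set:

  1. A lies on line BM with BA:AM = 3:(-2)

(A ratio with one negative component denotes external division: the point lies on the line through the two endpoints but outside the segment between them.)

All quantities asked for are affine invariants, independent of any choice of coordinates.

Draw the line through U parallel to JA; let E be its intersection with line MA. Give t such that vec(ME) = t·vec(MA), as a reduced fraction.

Choose coordinates M = (0, 0), B = (1, 0), U = (0, 1), J = (4, -1).
1. A lies on line BM with BA:AM = 3:(-2) ⇒ A = (-2, 0)
through U parallel to JA: direction (-6, 1); meets MA at E = (6, 0)
E = M + t·(A−M) with t = -3

t = -3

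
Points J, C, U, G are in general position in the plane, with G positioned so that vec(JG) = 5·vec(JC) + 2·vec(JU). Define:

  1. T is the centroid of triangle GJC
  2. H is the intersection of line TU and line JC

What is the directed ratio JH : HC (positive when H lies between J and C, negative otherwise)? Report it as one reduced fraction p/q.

JH:HC = -6/5

Assign J = (0, 0), C = (1, 0), U = (0, 1), G = (5, 2) — the answer is frame-independent, so this choice is without loss of generality.
1. T is the centroid of triangle GJC ⇒ T = (2, 2/3)
2. H is the intersection of line TU and line JC ⇒ H = (6, 0)
H = J + t·(C−J) with t = 6, so JH:HC = t:(1−t) = 6:-5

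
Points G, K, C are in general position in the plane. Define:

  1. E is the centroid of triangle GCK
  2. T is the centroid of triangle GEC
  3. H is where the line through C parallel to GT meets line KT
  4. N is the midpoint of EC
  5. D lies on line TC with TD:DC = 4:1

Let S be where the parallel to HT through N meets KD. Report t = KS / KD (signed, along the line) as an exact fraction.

Choose coordinates G = (0, 0), K = (1, 0), C = (0, 1).
1. E is the centroid of triangle GCK ⇒ E = (1/3, 1/3)
2. T is the centroid of triangle GEC ⇒ T = (1/9, 4/9)
3. H is where the line through C parallel to GT meets line KT ⇒ H = (-1/9, 5/9)
4. N is the midpoint of EC ⇒ N = (1/6, 2/3)
5. D lies on line TC with TD:DC = 4:1 ⇒ D = (1/45, 8/9)
through N parallel to HT: direction (2/9, -1/9); meets KD at S = (7/18, 5/9)
S = K + t·(D−K) with t = 5/8

t = 5/8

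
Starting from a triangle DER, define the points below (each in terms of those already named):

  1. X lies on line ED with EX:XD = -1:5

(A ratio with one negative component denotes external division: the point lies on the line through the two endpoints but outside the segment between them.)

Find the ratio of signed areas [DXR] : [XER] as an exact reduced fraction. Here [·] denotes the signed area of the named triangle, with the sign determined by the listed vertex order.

Work in coordinates with D = (0, 0), E = (1, 0), R = (0, 1).
1. X lies on line ED with EX:XD = -1:5 ⇒ X = (5/4, 0)
2·[DXR] = 5/4, 2·[XER] = -1/4
[DXR]:[XER] = 5/4:-1/4 = -5

[DXR]:[XER] = -5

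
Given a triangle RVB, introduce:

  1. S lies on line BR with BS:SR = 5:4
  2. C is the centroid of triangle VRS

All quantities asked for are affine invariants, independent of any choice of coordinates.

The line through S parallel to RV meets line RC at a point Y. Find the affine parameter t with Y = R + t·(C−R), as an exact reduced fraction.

Work in coordinates with R = (0, 0), V = (1, 0), B = (0, 1).
1. S lies on line BR with BS:SR = 5:4 ⇒ S = (0, 4/9)
2. C is the centroid of triangle VRS ⇒ C = (1/3, 4/27)
through S parallel to RV: direction (1, 0); meets RC at Y = (1, 4/9)
Y = R + t·(C−R) with t = 3

t = 3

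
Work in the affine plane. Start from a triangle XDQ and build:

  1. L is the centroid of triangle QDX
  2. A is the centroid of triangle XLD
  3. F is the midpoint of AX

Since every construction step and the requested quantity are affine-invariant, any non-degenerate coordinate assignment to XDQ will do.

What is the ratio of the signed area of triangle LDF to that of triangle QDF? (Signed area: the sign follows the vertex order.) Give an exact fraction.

[LDF]:[QDF] = 4/13

Assign X = (0, 0), D = (1, 0), Q = (0, 1) — the answer is frame-independent, so this choice is without loss of generality.
1. L is the centroid of triangle QDX ⇒ L = (1/3, 1/3)
2. A is the centroid of triangle XLD ⇒ A = (4/9, 1/9)
3. F is the midpoint of AX ⇒ F = (2/9, 1/18)
2·[LDF] = -2/9, 2·[QDF] = -13/18
[LDF]:[QDF] = -2/9:-13/18 = 4/13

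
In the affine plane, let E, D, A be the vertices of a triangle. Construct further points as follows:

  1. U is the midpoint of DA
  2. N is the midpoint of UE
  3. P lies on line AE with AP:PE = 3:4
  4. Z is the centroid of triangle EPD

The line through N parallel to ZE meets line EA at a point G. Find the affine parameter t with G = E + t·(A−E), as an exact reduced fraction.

Choose coordinates E = (0, 0), D = (1, 0), A = (0, 1).
1. U is the midpoint of DA ⇒ U = (1/2, 1/2)
2. N is the midpoint of UE ⇒ N = (1/4, 1/4)
3. P lies on line AE with AP:PE = 3:4 ⇒ P = (0, 4/7)
4. Z is the centroid of triangle EPD ⇒ Z = (1/3, 4/21)
through N parallel to ZE: direction (-1/3, -4/21); meets EA at G = (0, 3/28)
G = E + t·(A−E) with t = 3/28

t = 3/28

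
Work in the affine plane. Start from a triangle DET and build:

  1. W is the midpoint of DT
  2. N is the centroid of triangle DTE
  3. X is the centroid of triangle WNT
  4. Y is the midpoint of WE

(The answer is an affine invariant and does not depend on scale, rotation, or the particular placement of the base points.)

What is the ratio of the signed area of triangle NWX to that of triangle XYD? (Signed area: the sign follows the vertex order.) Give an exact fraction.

[NWX]:[XYD] = 1/5

Set D = (0, 0), E = (1, 0), T = (0, 1); any affine frame gives the same invariant.
1. W is the midpoint of DT ⇒ W = (0, 1/2)
2. N is the centroid of triangle DTE ⇒ N = (1/3, 1/3)
3. X is the centroid of triangle WNT ⇒ X = (1/9, 11/18)
4. Y is the midpoint of WE ⇒ Y = (1/2, 1/4)
2·[NWX] = -1/18, 2·[XYD] = -5/18
[NWX]:[XYD] = -1/18:-5/18 = 1/5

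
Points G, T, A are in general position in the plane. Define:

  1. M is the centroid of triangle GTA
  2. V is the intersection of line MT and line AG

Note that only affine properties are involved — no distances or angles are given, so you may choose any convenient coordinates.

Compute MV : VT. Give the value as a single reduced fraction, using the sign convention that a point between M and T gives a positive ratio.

MV:VT = -1/3

Set G = (0, 0), T = (1, 0), A = (0, 1); any affine frame gives the same invariant.
1. M is the centroid of triangle GTA ⇒ M = (1/3, 1/3)
2. V is the intersection of line MT and line AG ⇒ V = (0, 1/2)
V = M + t·(T−M) with t = -1/2, so MV:VT = t:(1−t) = -1/2:3/2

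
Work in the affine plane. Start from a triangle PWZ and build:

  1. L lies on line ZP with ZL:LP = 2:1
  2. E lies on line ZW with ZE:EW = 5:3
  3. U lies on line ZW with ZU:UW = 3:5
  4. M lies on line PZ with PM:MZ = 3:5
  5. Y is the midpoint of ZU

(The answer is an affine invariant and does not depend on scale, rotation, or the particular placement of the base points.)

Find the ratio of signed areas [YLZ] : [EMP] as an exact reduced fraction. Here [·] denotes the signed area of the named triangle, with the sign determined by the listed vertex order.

[YLZ]:[EMP] = -8/15

Set P = (0, 0), W = (1, 0), Z = (0, 1); any affine frame gives the same invariant.
1. L lies on line ZP with ZL:LP = 2:1 ⇒ L = (0, 1/3)
2. E lies on line ZW with ZE:EW = 5:3 ⇒ E = (5/8, 3/8)
3. U lies on line ZW with ZU:UW = 3:5 ⇒ U = (3/8, 5/8)
4. M lies on line PZ with PM:MZ = 3:5 ⇒ M = (0, 3/8)
5. Y is the midpoint of ZU ⇒ Y = (3/16, 13/16)
2·[YLZ] = -1/8, 2·[EMP] = 15/64
[YLZ]:[EMP] = -1/8:15/64 = -8/15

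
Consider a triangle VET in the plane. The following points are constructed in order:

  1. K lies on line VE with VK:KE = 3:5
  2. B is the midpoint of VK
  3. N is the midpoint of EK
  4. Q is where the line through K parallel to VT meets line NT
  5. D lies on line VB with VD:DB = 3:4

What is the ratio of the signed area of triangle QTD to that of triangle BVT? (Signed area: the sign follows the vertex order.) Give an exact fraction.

[QTD]:[BVT] = -136/77

Choose coordinates V = (0, 0), E = (1, 0), T = (0, 1).
1. K lies on line VE with VK:KE = 3:5 ⇒ K = (3/8, 0)
2. B is the midpoint of VK ⇒ B = (3/16, 0)
3. N is the midpoint of EK ⇒ N = (11/16, 0)
4. Q is where the line through K parallel to VT meets line NT ⇒ Q = (3/8, 5/11)
5. D lies on line VB with VD:DB = 3:4 ⇒ D = (9/112, 0)
2·[QTD] = 51/154, 2·[BVT] = -3/16
[QTD]:[BVT] = 51/154:-3/16 = -136/77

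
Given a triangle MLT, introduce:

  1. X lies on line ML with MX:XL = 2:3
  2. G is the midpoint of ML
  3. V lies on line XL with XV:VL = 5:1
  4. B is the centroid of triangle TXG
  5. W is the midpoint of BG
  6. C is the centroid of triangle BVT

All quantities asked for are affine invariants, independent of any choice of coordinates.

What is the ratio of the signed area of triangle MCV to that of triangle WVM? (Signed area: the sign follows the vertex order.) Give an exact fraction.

Choose coordinates M = (0, 0), L = (1, 0), T = (0, 1).
1. X lies on line ML with MX:XL = 2:3 ⇒ X = (2/5, 0)
2. G is the midpoint of ML ⇒ G = (1/2, 0)
3. V lies on line XL with XV:VL = 5:1 ⇒ V = (9/10, 0)
4. B is the centroid of triangle TXG ⇒ B = (3/10, 1/3)
5. W is the midpoint of BG ⇒ W = (2/5, 1/6)
6. C is the centroid of triangle BVT ⇒ C = (2/5, 4/9)
2·[MCV] = -2/5, 2·[WVM] = -3/20
[MCV]:[WVM] = -2/5:-3/20 = 8/3

[MCV]:[WVM] = 8/3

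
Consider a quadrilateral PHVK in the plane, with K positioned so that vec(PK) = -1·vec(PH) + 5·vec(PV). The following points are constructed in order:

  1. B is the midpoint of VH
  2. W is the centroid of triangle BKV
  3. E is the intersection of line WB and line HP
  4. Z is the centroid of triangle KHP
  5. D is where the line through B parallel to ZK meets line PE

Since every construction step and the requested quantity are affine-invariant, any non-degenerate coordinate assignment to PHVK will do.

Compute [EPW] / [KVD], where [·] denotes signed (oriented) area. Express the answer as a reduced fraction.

[EPW]:[KVD] = -91/96

Choose coordinates P = (0, 0), H = (1, 0), V = (0, 1), K = (-1, 5).
1. B is the midpoint of VH ⇒ B = (1/2, 1/2)
2. W is the centroid of triangle BKV ⇒ W = (-1/6, 13/6)
3. E is the intersection of line WB and line HP ⇒ E = (7/10, 0)
4. Z is the centroid of triangle KHP ⇒ Z = (0, 5/3)
5. D is where the line through B parallel to ZK meets line PE ⇒ D = (13/20, 0)
2·[EPW] = -91/60, 2·[KVD] = 8/5
[EPW]:[KVD] = -91/60:8/5 = -91/96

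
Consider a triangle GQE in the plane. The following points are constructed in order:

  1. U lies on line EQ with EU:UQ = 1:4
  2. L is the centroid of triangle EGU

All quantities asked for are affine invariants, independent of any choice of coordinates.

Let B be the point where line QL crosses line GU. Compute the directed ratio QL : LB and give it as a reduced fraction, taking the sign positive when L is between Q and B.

QL:LB = -13

Work in coordinates with G = (0, 0), Q = (1, 0), E = (0, 1).
1. U lies on line EQ with EU:UQ = 1:4 ⇒ U = (1/5, 4/5)
2. L is the centroid of triangle EGU ⇒ L = (1/15, 3/5)
line QL meets GU at B = (9/65, 36/65)
L = Q + t·(B−Q) with t = 13/12, so QL:LB = 13/12:-1/12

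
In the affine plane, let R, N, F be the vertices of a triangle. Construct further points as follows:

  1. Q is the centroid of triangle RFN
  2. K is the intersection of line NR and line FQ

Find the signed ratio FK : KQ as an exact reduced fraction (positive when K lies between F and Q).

FK:KQ = -3

Work in coordinates with R = (0, 0), N = (1, 0), F = (0, 1).
1. Q is the centroid of triangle RFN ⇒ Q = (1/3, 1/3)
2. K is the intersection of line NR and line FQ ⇒ K = (1/2, 0)
K = F + t·(Q−F) with t = 3/2, so FK:KQ = t:(1−t) = 3/2:-1/2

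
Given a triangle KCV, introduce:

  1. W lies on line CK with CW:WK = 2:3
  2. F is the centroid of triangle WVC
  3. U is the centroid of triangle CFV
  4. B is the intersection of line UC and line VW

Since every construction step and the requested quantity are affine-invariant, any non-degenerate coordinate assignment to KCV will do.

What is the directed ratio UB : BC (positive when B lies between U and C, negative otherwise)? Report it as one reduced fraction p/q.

UB:BC = -4/9

Assign K = (0, 0), C = (1, 0), V = (0, 1) — the answer is frame-independent, so this choice is without loss of generality.
1. W lies on line CK with CW:WK = 2:3 ⇒ W = (3/5, 0)
2. F is the centroid of triangle WVC ⇒ F = (8/15, 1/3)
3. U is the centroid of triangle CFV ⇒ U = (23/45, 4/9)
4. B is the intersection of line UC and line VW ⇒ B = (3/25, 4/5)
B = U + t·(C−U) with t = -4/5, so UB:BC = t:(1−t) = -4/5:9/5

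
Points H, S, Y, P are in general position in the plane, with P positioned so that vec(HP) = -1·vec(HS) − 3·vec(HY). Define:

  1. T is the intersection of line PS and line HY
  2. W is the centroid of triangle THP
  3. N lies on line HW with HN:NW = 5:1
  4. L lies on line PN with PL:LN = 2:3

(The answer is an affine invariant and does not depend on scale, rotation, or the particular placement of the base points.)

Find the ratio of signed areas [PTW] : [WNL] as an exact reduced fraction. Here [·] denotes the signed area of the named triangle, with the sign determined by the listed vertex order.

[PTW]:[WNL] = 10

Assign H = (0, 0), S = (1, 0), Y = (0, 1), P = (-1, -3) — the answer is frame-independent, so this choice is without loss of generality.
1. T is the intersection of line PS and line HY ⇒ T = (0, -3/2)
2. W is the centroid of triangle THP ⇒ W = (-1/3, -3/2)
3. N lies on line HW with HN:NW = 5:1 ⇒ N = (-5/18, -5/4)
4. L lies on line PN with PL:LN = 2:3 ⇒ L = (-32/45, -23/10)
2·[PTW] = 1/2, 2·[WNL] = 1/20
[PTW]:[WNL] = 1/2:1/20 = 10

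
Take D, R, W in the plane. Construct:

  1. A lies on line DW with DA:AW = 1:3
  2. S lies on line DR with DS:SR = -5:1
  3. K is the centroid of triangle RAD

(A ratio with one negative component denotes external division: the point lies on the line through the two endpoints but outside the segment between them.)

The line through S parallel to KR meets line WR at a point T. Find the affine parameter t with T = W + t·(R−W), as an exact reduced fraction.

t = 27/28

Set D = (0, 0), R = (1, 0), W = (0, 1); any affine frame gives the same invariant.
1. A lies on line DW with DA:AW = 1:3 ⇒ A = (0, 1/4)
2. S lies on line DR with DS:SR = -5:1 ⇒ S = (5/4, 0)
3. K is the centroid of triangle RAD ⇒ K = (1/3, 1/12)
through S parallel to KR: direction (2/3, -1/12); meets WR at T = (27/28, 1/28)
T = W + t·(R−W) with t = 27/28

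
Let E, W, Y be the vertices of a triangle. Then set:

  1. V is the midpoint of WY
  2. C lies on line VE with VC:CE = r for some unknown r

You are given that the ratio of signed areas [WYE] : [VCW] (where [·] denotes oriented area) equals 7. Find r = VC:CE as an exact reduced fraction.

Assign E = (0, 0), W = (1, 0), Y = (0, 1) — the answer is frame-independent, so this choice is without loss of generality.
1. V is the midpoint of WY ⇒ V = (1/2, 1/2)
2. With VC:CE = r, write λ = r/(r+1) so C = V + λ·(E−V); C is affine-linear in λ
Every point depending on C is an affine combination of C and λ-independent points, so each such coordinate is linear in λ; the λ² term in each signed area is a multiple of (E−V)×(E−V) = 0, so 2·[WYE] and 2·[VCW] are each linear in λ. Evaluating at λ=0 and λ=1:
  2·[WYE] = 1,   2·[VCW] = 1/2·λ
So [WYE]:[VCW] = (1) / (1/2·λ). Setting this equal to 7:
  1 = 7·(1/2·λ)  ⇒  λ = 2/7
Then r = λ/(1−λ) = (2/7)/(5/7) = 2/5. Check: with r = 2/5, C = (5/14, 5/14) and [WYE]:[VCW] = 7 as required.

r = 2/5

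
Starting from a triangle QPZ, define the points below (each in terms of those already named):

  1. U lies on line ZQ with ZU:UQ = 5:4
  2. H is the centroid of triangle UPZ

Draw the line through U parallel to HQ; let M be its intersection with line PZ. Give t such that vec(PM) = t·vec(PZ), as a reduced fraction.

Assign Q = (0, 0), P = (1, 0), Z = (0, 1) — the answer is frame-independent, so this choice is without loss of generality.
1. U lies on line ZQ with ZU:UQ = 5:4 ⇒ U = (0, 4/9)
2. H is the centroid of triangle UPZ ⇒ H = (1/3, 13/27)
through U parallel to HQ: direction (-1/3, -13/27); meets PZ at M = (5/22, 17/22)
M = P + t·(Z−P) with t = 17/22

t = 17/22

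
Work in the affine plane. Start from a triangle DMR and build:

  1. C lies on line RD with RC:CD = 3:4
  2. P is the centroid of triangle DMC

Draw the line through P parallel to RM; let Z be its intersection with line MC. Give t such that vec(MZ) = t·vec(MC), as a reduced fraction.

Set D = (0, 0), M = (1, 0), R = (0, 1); any affine frame gives the same invariant.
1. C lies on line RD with RC:CD = 3:4 ⇒ C = (0, 4/7)
2. P is the centroid of triangle DMC ⇒ P = (1/3, 4/21)
through P parallel to RM: direction (1, -1); meets MC at Z = (-1/9, 40/63)
Z = M + t·(C−M) with t = 10/9

t = 10/9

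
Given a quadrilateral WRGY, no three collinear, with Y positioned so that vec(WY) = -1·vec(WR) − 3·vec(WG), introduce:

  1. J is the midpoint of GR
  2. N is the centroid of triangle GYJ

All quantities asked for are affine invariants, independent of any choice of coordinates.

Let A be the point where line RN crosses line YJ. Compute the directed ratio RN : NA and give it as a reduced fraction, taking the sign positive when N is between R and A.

Assign W = (0, 0), R = (1, 0), G = (0, 1), Y = (-1, -3) — the answer is frame-independent, so this choice is without loss of generality.
1. J is the midpoint of GR ⇒ J = (1/2, 1/2)
2. N is the centroid of triangle GYJ ⇒ N = (-1/6, -1/2)
line RN meets YJ at A = (1/8, -3/8)
N = R + t·(A−R) with t = 4/3, so RN:NA = 4/3:-1/3

RN:NA = -4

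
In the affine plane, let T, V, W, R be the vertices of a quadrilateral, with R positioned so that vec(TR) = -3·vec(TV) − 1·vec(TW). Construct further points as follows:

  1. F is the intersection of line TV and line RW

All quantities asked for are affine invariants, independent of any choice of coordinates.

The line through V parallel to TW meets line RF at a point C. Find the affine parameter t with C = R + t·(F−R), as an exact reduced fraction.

Set T = (0, 0), V = (1, 0), W = (0, 1), R = (-3, -1); any affine frame gives the same invariant.
1. F is the intersection of line TV and line RW ⇒ F = (-3/2, 0)
through V parallel to TW: direction (0, 1); meets RF at C = (1, 5/3)
C = R + t·(F−R) with t = 8/3

t = 8/3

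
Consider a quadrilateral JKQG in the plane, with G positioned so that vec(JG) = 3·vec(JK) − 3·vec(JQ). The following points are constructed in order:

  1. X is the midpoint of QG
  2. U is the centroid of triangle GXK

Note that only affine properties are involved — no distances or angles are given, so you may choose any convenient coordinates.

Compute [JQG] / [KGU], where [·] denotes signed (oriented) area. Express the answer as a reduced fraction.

Choose coordinates J = (0, 0), K = (1, 0), Q = (0, 1), G = (3, -3).
1. X is the midpoint of QG ⇒ X = (3/2, -1)
2. U is the centroid of triangle GXK ⇒ U = (11/6, -4/3)
2·[JQG] = -3, 2·[KGU] = -1/6
[JQG]:[KGU] = -3:-1/6 = 18

[JQG]:[KGU] = 18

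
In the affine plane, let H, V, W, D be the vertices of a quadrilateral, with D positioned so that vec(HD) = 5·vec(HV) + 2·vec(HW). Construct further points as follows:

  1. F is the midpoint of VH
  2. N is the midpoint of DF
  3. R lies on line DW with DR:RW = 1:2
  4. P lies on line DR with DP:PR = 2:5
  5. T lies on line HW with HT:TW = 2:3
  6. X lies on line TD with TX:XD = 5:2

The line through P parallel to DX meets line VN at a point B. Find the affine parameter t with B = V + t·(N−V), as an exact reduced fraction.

Set H = (0, 0), V = (1, 0), W = (0, 1), D = (5, 2); any affine frame gives the same invariant.
1. F is the midpoint of VH ⇒ F = (1/2, 0)
2. N is the midpoint of DF ⇒ N = (11/4, 1)
3. R lies on line DW with DR:RW = 1:2 ⇒ R = (10/3, 5/3)
4. P lies on line DR with DP:PR = 2:5 ⇒ P = (95/21, 40/21)
5. T lies on line HW with HT:TW = 2:3 ⇒ T = (0, 2/5)
6. X lies on line TD with TX:XD = 5:2 ⇒ X = (25/7, 54/35)
through P parallel to DX: direction (-10/7, -16/35); meets VN at B = (45/11, 136/77)
B = V + t·(N−V) with t = 136/77

t = 136/77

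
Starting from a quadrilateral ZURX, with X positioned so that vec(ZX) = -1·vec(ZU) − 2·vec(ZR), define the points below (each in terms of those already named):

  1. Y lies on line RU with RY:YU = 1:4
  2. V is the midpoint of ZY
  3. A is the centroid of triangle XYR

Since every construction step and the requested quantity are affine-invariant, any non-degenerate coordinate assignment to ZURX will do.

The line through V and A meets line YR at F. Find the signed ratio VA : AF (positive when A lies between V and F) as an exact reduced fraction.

Assign Z = (0, 0), U = (1, 0), R = (0, 1), X = (-1, -2) — the answer is frame-independent, so this choice is without loss of generality.
1. Y lies on line RU with RY:YU = 1:4 ⇒ Y = (1/5, 4/5)
2. V is the midpoint of ZY ⇒ V = (1/10, 2/5)
3. A is the centroid of triangle XYR ⇒ A = (-4/15, -1/15)
line VA meets YR at F = (8/25, 17/25)
A = V + t·(F−V) with t = -5/3, so VA:AF = -5/3:8/3

VA:AF = -5/8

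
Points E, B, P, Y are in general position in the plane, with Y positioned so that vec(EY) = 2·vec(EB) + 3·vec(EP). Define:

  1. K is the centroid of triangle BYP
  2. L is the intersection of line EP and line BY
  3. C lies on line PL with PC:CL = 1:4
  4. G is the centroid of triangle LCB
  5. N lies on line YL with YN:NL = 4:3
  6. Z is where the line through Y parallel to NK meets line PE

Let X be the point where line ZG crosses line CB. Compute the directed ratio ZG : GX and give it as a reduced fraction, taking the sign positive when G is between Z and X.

ZG:GX = 39/2

Work in coordinates with E = (0, 0), B = (1, 0), P = (0, 1), Y = (2, 3).
1. K is the centroid of triangle BYP ⇒ K = (1, 4/3)
2. L is the intersection of line EP and line BY ⇒ L = (0, -3)
3. C lies on line PL with PC:CL = 1:4 ⇒ C = (0, 1/5)
4. G is the centroid of triangle LCB ⇒ G = (1/3, -14/15)
5. N lies on line YL with YN:NL = 4:3 ⇒ N = (6/7, -3/7)
6. Z is where the line through Y parallel to NK meets line PE ⇒ Z = (0, -65/3)
line ZG meets CB at X = (41/117, 76/585)
G = Z + t·(X−Z) with t = 39/41, so ZG:GX = 39/41:2/41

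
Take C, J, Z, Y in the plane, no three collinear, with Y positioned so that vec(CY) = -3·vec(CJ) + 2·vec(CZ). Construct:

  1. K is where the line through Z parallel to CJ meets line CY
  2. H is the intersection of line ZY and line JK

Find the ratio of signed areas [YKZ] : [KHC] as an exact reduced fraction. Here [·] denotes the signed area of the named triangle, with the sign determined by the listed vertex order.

[YKZ]:[KHC] = 1/2

Set C = (0, 0), J = (1, 0), Z = (0, 1), Y = (-3, 2); any affine frame gives the same invariant.
1. K is where the line through Z parallel to CJ meets line CY ⇒ K = (-3/2, 1)
2. H is the intersection of line ZY and line JK ⇒ H = (-9, 4)
2·[YKZ] = 3/2, 2·[KHC] = 3
[YKZ]:[KHC] = 3/2:3 = 1/2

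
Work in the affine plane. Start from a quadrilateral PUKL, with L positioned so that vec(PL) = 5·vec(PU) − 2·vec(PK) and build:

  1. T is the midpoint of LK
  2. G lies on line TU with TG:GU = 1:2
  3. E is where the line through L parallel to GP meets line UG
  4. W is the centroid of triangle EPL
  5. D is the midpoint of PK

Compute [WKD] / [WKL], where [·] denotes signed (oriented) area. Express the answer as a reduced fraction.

Choose coordinates P = (0, 0), U = (1, 0), K = (0, 1), L = (5, -2).
1. T is the midpoint of LK ⇒ T = (5/2, -1/2)
2. G lies on line TU with TG:GU = 1:2 ⇒ G = (2, -1/3)
3. E is where the line through L parallel to GP meets line UG ⇒ E = (9, -8/3)
4. W is the centroid of triangle EPL ⇒ W = (14/3, -14/9)
5. D is the midpoint of PK ⇒ D = (0, 1/2)
2·[WKD] = 7/3, 2·[WKL] = 11/9
[WKD]:[WKL] = 7/3:11/9 = 21/11

[WKD]:[WKL] = 21/11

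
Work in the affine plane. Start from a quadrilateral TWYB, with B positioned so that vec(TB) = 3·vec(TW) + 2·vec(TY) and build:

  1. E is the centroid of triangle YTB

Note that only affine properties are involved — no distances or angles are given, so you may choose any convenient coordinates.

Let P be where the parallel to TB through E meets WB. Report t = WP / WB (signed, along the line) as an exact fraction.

Assign T = (0, 0), W = (1, 0), Y = (0, 1), B = (3, 2) — the answer is frame-independent, so this choice is without loss of generality.
1. E is the centroid of triangle YTB ⇒ E = (1, 1)
through E parallel to TB: direction (3, 2); meets WB at P = (4, 3)
P = W + t·(B−W) with t = 3/2

t = 3/2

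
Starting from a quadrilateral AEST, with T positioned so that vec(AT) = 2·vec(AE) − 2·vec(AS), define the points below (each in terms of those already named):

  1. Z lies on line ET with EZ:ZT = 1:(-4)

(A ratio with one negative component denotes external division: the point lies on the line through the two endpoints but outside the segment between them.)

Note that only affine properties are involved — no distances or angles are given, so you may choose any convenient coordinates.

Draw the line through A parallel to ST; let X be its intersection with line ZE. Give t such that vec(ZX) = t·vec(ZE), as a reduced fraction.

Set A = (0, 0), E = (1, 0), S = (0, 1), T = (2, -2); any affine frame gives the same invariant.
1. Z lies on line ET with EZ:ZT = 1:(-4) ⇒ Z = (2/3, 2/3)
through A parallel to ST: direction (2, -3); meets ZE at X = (4, -6)
X = Z + t·(E−Z) with t = 10

t = 10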